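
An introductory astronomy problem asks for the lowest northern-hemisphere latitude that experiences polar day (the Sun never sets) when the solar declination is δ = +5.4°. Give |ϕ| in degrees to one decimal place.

Polar day requires cos h₀ = −tan ϕ tan δ ≤ −1, i.e. tan ϕ tan δ ≥ 1.
The boundary is |tan ϕ| · |tan δ| = 1, so |ϕ| = 90° − |δ| = 90° − 5.4° = 84.6° in the northern hemisphere.

|ϕ| = 84.6°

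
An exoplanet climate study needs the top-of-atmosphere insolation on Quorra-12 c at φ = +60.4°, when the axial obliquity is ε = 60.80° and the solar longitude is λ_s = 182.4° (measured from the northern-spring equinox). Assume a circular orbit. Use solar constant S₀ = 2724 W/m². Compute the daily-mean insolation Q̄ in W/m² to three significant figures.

Q̄ ≈ 386 W/m²

Solar declination: sin δ = sin ε · sin λ_s = sin 60.80° × sin 182.4° = -0.03655, so δ = -2.095°.
cos H₀ = −tan(+60.4°) tan(-2.095°) = 0.0644, H₀ = 1.5064 rad.
Bracket: H₀ sin φ sin δ + cos φ cos δ sin H₀ = 1.5064×0.86949×-0.03655 + 0.49394×0.99933×0.99792 = -0.047873 + 0.492582 = 0.444709.
Q̄ = (S₀/π) × [bracket] = (2724/π) × 0.444709 = 385.6 W/m².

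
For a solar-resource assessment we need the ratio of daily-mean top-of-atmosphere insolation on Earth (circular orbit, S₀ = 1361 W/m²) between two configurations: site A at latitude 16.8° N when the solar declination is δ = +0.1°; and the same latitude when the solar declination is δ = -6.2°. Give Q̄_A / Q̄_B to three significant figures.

Q̄_A / Q̄_B ≈ 1.06

— Configuration A (φ=+16.8°):
cos H₀ = −tan(+16.8°) tan(+0.100°) = -0.0005, H₀ = 1.5713 rad.
Bracket: H₀ sin φ sin δ + cos φ cos δ sin H₀ = 1.5713×0.28903×0.00175 + 0.95732×1.00000×1.00000 = 0.000795 + 0.957320 = 0.958115.
Q̄ = (S₀/π) × [bracket] = (1361/π) × 0.958115 = 415.07 W/m².
— Configuration B (φ=+16.8°):
cos H₀ = −tan(+16.8°) tan(-6.200°) = 0.0328, H₀ = 1.5380 rad.
Bracket: H₀ sin φ sin δ + cos φ cos δ sin H₀ = 1.5380×0.28903×-0.10800 + 0.95732×0.99415×0.99946 = -0.048009 + 0.951206 = 0.903197.
Q̄ = (S₀/π) × [bracket] = (1361/π) × 0.903197 = 391.28 W/m².
Ratio Q̄_A / Q̄_B = 415.07 / 391.28 = 1.061.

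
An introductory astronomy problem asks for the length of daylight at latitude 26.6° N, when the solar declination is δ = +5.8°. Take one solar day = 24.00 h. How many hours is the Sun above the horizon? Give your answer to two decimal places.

cos H₀ = −tan φ · tan δ = −tan(+26.6°) × tan(+5.800°) = -0.0509, so H₀ = 1.6217 rad = 92.92°.
Daylight = 2H₀/(2π) × 24.00 h = (1.6217/π) × 24.00 = 12.39 h.

12.39 h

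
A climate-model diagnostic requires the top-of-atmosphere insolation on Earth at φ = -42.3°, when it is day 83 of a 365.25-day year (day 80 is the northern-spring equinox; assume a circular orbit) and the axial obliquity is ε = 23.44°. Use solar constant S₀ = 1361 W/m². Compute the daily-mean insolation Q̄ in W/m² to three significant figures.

Solar longitude: λ_s = 360° × (83 − 80)/365.25 = 2.957°.
sin δ = sin 23.44° × sin 2.957° = 0.02052, so δ = +1.176°.
cos H₀ = −tan(-42.3°) tan(+1.176°) = 0.0187, H₀ = 1.5521 rad.
Bracket: H₀ sin φ sin δ + cos φ cos δ sin H₀ = 1.5521×-0.67301×0.02052 + 0.73963×0.99979×0.99983 = -0.021435 + 0.739349 = 0.717914.
Q̄ = (S₀/π) × [bracket] = (1361/π) × 0.717914 = 311.0 W/m².

Q̄ ≈ 311 W/m²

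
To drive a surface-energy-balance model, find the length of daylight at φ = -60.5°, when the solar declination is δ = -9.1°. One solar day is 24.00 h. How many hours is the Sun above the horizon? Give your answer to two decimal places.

14.19 h

cos H₀ = −tan φ · tan δ = −tan(-60.5°) × tan(-9.100°) = -0.2831, so H₀ = 1.8578 rad = 106.45°.
Daylight = 2H₀/(2π) × 24.00 h = (1.8578/π) × 24.00 = 14.19 h.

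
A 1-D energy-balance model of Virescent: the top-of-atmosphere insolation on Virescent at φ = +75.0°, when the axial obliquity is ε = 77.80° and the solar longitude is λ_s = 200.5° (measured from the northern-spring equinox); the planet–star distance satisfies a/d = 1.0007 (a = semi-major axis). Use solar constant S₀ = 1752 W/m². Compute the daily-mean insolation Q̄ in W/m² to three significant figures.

Q̄ ≈ 0.00 W/m²

Solar declination: sin δ = sin ε · sin λ_s = sin 77.80° × sin 200.5° = -0.34230, so δ = -20.017°.
cos H₀ = −tan(+75.0°) tan(-20.017°) = 1.3596 ≥ 1 ⇒ polar night, H₀ = 0 and Q̄ = 0.
Inverse-square distance factor (a/d)² = 1.0007² = 1.001400.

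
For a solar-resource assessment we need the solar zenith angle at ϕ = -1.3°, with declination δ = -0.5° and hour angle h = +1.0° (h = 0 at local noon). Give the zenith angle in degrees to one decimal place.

θ_z = 1.3°

cos θ_z = sin ϕ sin δ + cos ϕ cos δ cos h = 0.000198 + 0.999552 = 0.999750.
θ_z = arccos(0.999750) = 1.3°.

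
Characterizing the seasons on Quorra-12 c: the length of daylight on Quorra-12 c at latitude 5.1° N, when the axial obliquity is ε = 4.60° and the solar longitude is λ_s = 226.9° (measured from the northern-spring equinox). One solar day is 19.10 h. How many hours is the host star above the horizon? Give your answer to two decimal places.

Solar declination: sin δ = sin ε · sin λ_s = sin 4.60° × sin 226.9° = -0.05856, so δ = -3.357°.
cos H₀ = −tan φ · tan δ = −tan(+5.1°) × tan(-3.357°) = 0.0052, so H₀ = 1.5656 rad = 89.70°.
Daylight = 2H₀/(2π) × 19.10 h = (1.5656/π) × 19.10 = 9.52 h.

9.52 h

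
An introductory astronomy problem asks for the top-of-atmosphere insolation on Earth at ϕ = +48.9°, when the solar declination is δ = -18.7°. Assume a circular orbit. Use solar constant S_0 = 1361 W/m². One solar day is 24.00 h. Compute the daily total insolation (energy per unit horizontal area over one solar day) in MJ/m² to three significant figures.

cos h₀ = −tan(+48.9°) tan(-18.700°) = 0.3880, h₀ = 1.1723 rad.
Bracket: h₀ sin ϕ sin δ + cos ϕ cos δ sin h₀ = 1.1723×0.75356×-0.32061 + 0.65738×0.94721×0.92166 = -0.283226 + 0.573896 = 0.290670.
Q̄ = (S_0/π) × [bracket] = (1361/π) × 0.290670 = 125.92 W/m².
Daily total = Q̄ × 24.00 h × 3600 s/h = 125.92 × 24.00 × 3600 / 10⁶ = 10.88 MJ/m².

10.9 MJ/m²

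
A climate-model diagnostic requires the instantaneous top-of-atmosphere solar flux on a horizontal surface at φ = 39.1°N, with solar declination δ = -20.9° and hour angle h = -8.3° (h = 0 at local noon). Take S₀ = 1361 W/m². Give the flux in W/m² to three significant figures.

cos θ_z = sin φ sin δ + cos φ cos δ cos h = -0.224986 + 0.717392 = 0.492406.
Flux = S₀ · cos θ_z = 1361 × 0.492406 = 670.2 W/m².

670 W/m²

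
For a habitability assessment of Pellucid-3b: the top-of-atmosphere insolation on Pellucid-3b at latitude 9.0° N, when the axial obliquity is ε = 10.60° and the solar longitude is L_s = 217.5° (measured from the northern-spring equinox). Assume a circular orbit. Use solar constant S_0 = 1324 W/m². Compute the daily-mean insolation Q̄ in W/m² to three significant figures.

Q̄ ≈ 402 W/m²

Solar declination: sin δ = sin ε · sin L_s = sin 10.60° × sin 217.5° = -0.11198, so δ = -6.430°.
cos h₀ = −tan(+9.0°) tan(-6.430°) = 0.0178, h₀ = 1.5529 rad.
Bracket: h₀ sin ϕ sin δ + cos ϕ cos δ sin h₀ = 1.5529×0.15643×-0.11198 + 0.98769×0.99371×0.99984 = -0.027202 + 0.981320 = 0.954118.
Q̄ = (S_0/π) × [bracket] = (1324/π) × 0.954118 = 402.1 W/m².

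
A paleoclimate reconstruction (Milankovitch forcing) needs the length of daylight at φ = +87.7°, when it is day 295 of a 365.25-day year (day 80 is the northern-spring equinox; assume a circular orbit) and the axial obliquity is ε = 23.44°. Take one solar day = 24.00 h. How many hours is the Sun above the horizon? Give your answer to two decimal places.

0.00 h

Solar longitude: λ_s = 360° × (295 − 80)/365.25 = 211.910°.
sin δ = sin 23.44° × sin 211.910° = -0.21026, so δ = -12.138°.
cos H₀ = −tan φ · tan δ = 5.3548 ≥ 1, so the Sun never rises (polar night) and H₀ = 0.
Daylight = 2H₀/(2π) × 24.00 h = (0.0000/π) × 24.00 = 0.00 h.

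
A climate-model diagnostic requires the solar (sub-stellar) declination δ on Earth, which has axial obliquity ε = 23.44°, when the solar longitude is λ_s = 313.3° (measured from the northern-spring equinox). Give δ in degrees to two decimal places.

sin δ = sin ε · sin λ_s = sin 23.44° × sin 313.3° = -0.289500.
δ = arcsin(-0.289500) = -16.83°.

δ = -16.83°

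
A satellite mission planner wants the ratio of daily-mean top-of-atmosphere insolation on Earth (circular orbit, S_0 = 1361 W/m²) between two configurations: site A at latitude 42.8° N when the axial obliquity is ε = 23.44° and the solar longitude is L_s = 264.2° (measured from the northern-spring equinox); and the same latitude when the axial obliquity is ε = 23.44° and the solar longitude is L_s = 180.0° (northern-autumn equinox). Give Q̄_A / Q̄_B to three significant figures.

— Configuration A (ϕ=+42.8°):
Solar declination: sin δ = sin ε · sin L_s = sin 23.44° × sin 264.2° = -0.39575, so δ = -23.313°.
cos h₀ = −tan(+42.8°) tan(-23.313°) = 0.3990, h₀ = 1.1603 rad.
Bracket: h₀ sin ϕ sin δ + cos ϕ cos δ sin h₀ = 1.1603×0.67944×-0.39575 + 0.73373×0.91836×0.91693 = -0.311991 + 0.617853 = 0.305862.
Q̄ = (S_0/π) × [bracket] = (1361/π) × 0.305862 = 132.51 W/m².
— Configuration B (ϕ=+42.8°):
Solar declination: sin δ = sin ε · sin L_s = sin 23.44° × sin 180.0° = 0.00000, so δ = +0.000°.
cos h₀ = −tan(+42.8°) tan(+0.000°) = -0.0000, h₀ = 1.5708 rad.
Bracket: h₀ sin ϕ sin δ + cos ϕ cos δ sin h₀ = 1.5708×0.67944×0.00000 + 0.73373×1.00000×1.00000 = 0.000000 + 0.733730 = 0.733730.
Q̄ = (S_0/π) × [bracket] = (1361/π) × 0.733730 = 317.87 W/m².
Ratio Q̄_A / Q̄_B = 132.51 / 317.87 = 0.4169.

Q̄_A / Q̄_B ≈ 0.417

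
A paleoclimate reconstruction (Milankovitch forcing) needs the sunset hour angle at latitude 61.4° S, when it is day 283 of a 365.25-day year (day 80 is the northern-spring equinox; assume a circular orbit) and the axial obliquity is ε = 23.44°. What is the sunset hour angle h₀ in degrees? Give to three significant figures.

h₀ = 105°

Solar longitude: L_s = 360° × (283 − 80)/365.25 = 200.082°.
sin δ = sin 23.44° × sin 200.082° = -0.13659, so δ = -7.850°.
cos h₀ = −tan ϕ · tan δ = −tan(-61.4°) × tan(-7.850°) = -0.2529, so h₀ = 1.8265 rad = 104.65°.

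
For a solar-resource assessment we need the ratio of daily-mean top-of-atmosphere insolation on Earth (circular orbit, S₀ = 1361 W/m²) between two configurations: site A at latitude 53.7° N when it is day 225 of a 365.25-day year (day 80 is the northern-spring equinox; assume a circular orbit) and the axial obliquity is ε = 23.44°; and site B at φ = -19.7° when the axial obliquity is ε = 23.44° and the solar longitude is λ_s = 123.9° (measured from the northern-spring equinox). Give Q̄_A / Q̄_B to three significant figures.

— Configuration A (φ=+53.7°):
Solar longitude: λ_s = 360° × (225 − 80)/365.25 = 142.916°.
sin δ = sin 23.44° × sin 142.916° = 0.23986, so δ = +13.878°.
cos H₀ = −tan(+53.7°) tan(+13.878°) = -0.3364, H₀ = 1.9138 rad.
Bracket: H₀ sin φ sin δ + cos φ cos δ sin H₀ = 1.9138×0.80593×0.23986 + 0.59201×0.97081×0.94174 = 0.369957 + 0.541246 = 0.911203.
Q̄ = (S₀/π) × [bracket] = (1361/π) × 0.911203 = 394.75 W/m².
— Configuration B (φ=-19.7°):
Solar declination: sin δ = sin ε · sin λ_s = sin 23.44° × sin 123.9° = 0.33017, so δ = +19.279°.
cos H₀ = −tan(-19.7°) tan(+19.279°) = 0.1252, H₀ = 1.4452 rad.
Bracket: H₀ sin φ sin δ + cos φ cos δ sin H₀ = 1.4452×-0.33710×0.33017 + 0.94147×0.94392×0.99213 = -0.160851 + 0.881679 = 0.720828.
Q̄ = (S₀/π) × [bracket] = (1361/π) × 0.720828 = 312.28 W/m².
Ratio Q̄_A / Q̄_B = 394.75 / 312.28 = 1.264.

Q̄_A / Q̄_B ≈ 1.26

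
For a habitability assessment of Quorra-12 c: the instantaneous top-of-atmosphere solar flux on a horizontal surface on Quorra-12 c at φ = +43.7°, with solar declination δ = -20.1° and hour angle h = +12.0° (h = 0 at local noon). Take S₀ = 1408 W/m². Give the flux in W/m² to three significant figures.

cos θ_z = sin φ sin δ + cos φ cos δ cos h = -0.237428 + 0.664098 = 0.426670.
Flux = S₀ · cos θ_z = 1408 × 0.426670 = 600.8 W/m².

601 W/m²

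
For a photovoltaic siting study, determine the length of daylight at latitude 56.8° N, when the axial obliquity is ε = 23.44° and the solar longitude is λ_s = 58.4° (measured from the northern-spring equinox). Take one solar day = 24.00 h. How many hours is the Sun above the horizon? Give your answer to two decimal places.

Solar declination: sin δ = sin ε · sin λ_s = sin 23.44° × sin 58.4° = 0.33881, so δ = +19.804°.
cos H₀ = −tan φ · tan δ = −tan(+56.8°) × tan(+19.804°) = -0.5503, so H₀ = 2.1535 rad = 123.39°.
Daylight = 2H₀/(2π) × 24.00 h = (2.1535/π) × 24.00 = 16.45 h.

16.45 h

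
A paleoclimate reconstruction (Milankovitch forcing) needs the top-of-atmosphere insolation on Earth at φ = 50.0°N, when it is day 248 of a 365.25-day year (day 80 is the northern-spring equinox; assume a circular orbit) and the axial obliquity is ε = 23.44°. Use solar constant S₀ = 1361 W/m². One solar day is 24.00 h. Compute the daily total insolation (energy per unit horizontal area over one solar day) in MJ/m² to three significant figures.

Solar longitude: λ_s = 360° × (248 − 80)/365.25 = 165.585°.
sin δ = sin 23.44° × sin 165.585° = 0.09903, so δ = +5.683°.
cos H₀ = −tan(+50.0°) tan(+5.683°) = -0.1186, H₀ = 1.6897 rad.
Bracket: H₀ sin φ sin δ + cos φ cos δ sin H₀ = 1.6897×0.76604×0.09903 + 0.64279×0.99508×0.99294 = 0.128182 + 0.635112 = 0.763294.
Q̄ = (S₀/π) × [bracket] = (1361/π) × 0.763294 = 330.67 W/m².
Daily total = Q̄ × 24.00 h × 3600 s/h = 330.67 × 24.00 × 3600 / 10⁶ = 28.57 MJ/m².

28.6 MJ/m²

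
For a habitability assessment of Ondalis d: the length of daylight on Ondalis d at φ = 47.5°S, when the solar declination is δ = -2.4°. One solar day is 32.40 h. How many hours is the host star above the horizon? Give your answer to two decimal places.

cos H₀ = −tan φ · tan δ = −tan(-47.5°) × tan(-2.400°) = -0.0457, so H₀ = 1.6166 rad = 92.62°.
Daylight = 2H₀/(2π) × 32.40 h = (1.6166/π) × 32.40 = 16.67 h.

16.67 h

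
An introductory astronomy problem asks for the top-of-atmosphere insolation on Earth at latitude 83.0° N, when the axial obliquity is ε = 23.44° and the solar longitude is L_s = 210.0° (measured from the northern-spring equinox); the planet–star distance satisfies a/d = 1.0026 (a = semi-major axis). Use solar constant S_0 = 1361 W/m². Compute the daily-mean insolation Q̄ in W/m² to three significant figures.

Q̄ ≈ 0.00 W/m²

Solar declination: sin δ = sin ε · sin L_s = sin 23.44° × sin 210.0° = -0.19889, so δ = -11.472°.
cos h₀ = −tan(+83.0°) tan(-11.472°) = 1.6529 ≥ 1 ⇒ polar night, h₀ = 0 and Q̄ = 0.
Inverse-square distance factor (a/d)² = 1.0026² = 1.005207.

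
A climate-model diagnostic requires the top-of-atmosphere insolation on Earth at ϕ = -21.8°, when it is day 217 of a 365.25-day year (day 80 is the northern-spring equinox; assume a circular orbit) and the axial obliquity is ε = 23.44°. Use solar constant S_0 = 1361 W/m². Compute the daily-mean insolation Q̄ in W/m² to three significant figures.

Q̄ ≈ 318 W/m²

Solar longitude: L_s = 360° × (217 − 80)/365.25 = 135.031°.
sin δ = sin 23.44° × sin 135.031° = 0.28113, so δ = +16.328°.
cos h₀ = −tan(-21.8°) tan(+16.328°) = 0.1172, h₀ = 1.4534 rad.
Bracket: h₀ sin ϕ sin δ + cos ϕ cos δ sin h₀ = 1.4534×-0.37137×0.28113 + 0.92849×0.95967×0.99311 = -0.151740 + 0.884905 = 0.733165.
Q̄ = (S_0/π) × [bracket] = (1361/π) × 0.733165 = 317.6 W/m².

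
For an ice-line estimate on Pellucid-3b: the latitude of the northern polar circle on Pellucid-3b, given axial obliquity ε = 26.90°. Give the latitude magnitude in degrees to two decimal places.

63.10°

The polar circle is the lowest latitude that experiences at least one full rotation of continuous daylight at the northern-summer solstice; it lies at |ϕ| = 90° − ε = 90° − 26.90° = 63.10°.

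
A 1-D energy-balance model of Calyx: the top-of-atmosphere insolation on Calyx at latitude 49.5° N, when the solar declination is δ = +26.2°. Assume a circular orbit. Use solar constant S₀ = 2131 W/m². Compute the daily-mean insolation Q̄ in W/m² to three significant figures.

cos H₀ = −tan(+49.5°) tan(+26.200°) = -0.5761, H₀ = 2.1848 rad.
Bracket: H₀ sin φ sin δ + cos φ cos δ sin H₀ = 2.1848×0.76041×0.44151 + 0.64945×0.89726×0.81736 = 0.733500 + 0.476297 = 1.209797.
Q̄ = (S₀/π) × [bracket] = (2131/π) × 1.209797 = 820.6 W/m².

Q̄ ≈ 821 W/m²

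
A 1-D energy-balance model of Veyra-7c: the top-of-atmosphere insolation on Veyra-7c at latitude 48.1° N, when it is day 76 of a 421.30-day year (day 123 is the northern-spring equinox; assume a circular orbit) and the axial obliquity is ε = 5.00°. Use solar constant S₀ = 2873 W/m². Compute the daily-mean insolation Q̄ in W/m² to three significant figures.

Solar longitude: λ_s = 360° × (76 − 123)/421.30 = -40.161°, i.e. -40.161° + 360° = 319.839°.
sin δ = sin 5.00° × sin 319.839° = -0.05621, so δ = -3.222°.
cos H₀ = −tan(+48.1°) tan(-3.222°) = 0.0627, H₀ = 1.5080 rad.
Bracket: H₀ sin φ sin δ + cos φ cos δ sin H₀ = 1.5080×0.74431×-0.05621 + 0.66783×0.99842×0.99803 = -0.063091 + 0.665461 = 0.602370.
Q̄ = (S₀/π) × [bracket] = (2873/π) × 0.602370 = 550.9 W/m².

Q̄ ≈ 551 W/m²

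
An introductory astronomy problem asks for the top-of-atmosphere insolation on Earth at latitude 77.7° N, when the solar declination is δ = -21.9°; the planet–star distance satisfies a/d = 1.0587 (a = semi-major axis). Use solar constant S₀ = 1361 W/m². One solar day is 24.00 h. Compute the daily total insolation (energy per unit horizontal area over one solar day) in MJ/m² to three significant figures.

cos H₀ = −tan(+77.7°) tan(-21.900°) = 1.8437 ≥ 1 ⇒ polar night, H₀ = 0 and Q̄ = 0.
Inverse-square distance factor (a/d)² = 1.0587² = 1.120846.
Daily total = Q̄ × 24.00 h × 3600 s/h = 0.00 MJ/m².

0.00 MJ/m²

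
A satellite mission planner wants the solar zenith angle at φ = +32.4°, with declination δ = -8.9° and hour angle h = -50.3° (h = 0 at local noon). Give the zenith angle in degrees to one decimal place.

θ_z = 63.3°

cos θ_z = sin φ sin δ + cos φ cos δ cos h = -0.082898 + 0.532836 = 0.449938.
θ_z = arccos(0.449938) = 63.3°.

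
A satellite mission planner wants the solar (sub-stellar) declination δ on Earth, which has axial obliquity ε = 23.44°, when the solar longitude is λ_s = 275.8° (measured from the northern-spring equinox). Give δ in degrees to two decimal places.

sin δ = sin ε · sin λ_s = sin 23.44° × sin 275.8° = -0.395752.
δ = arcsin(-0.395752) = -23.31°.

δ = -23.31°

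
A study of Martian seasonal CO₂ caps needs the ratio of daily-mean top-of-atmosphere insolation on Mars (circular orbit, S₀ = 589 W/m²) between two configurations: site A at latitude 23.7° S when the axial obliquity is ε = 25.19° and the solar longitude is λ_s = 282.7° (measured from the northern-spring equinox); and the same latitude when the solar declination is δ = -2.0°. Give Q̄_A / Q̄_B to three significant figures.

— Configuration A (φ=-23.7°):
Solar declination: sin δ = sin ε · sin λ_s = sin 25.19° × sin 282.7° = -0.41521, so δ = -24.532°.
cos H₀ = −tan(-23.7°) tan(-24.532°) = -0.2004, H₀ = 1.7725 rad.
Bracket: H₀ sin φ sin δ + cos φ cos δ sin H₀ = 1.7725×-0.40195×-0.41521 + 0.91566×0.90973×0.97972 = 0.295819 + 0.816110 = 1.111929.
Q̄ = (S₀/π) × [bracket] = (589/π) × 1.111929 = 208.47 W/m².
— Configuration B (φ=-23.7°):
cos H₀ = −tan(-23.7°) tan(-2.000°) = -0.0153, H₀ = 1.5861 rad.
Bracket: H₀ sin φ sin δ + cos φ cos δ sin H₀ = 1.5861×-0.40195×-0.03490 + 0.91566×0.99939×0.99988 = 0.022250 + 0.914992 = 0.937242.
Q̄ = (S₀/π) × [bracket] = (589/π) × 0.937242 = 175.72 W/m².
Ratio Q̄_A / Q̄_B = 208.47 / 175.72 = 1.186.

Q̄_A / Q̄_B ≈ 1.19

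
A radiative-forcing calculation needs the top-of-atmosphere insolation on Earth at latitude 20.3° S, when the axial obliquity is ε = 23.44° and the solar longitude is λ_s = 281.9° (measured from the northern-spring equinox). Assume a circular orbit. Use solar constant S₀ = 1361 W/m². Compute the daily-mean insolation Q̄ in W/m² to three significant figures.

Q̄ ≈ 471 W/m²

Solar declination: sin δ = sin ε · sin λ_s = sin 23.44° × sin 281.9° = -0.38924, so δ = -22.907°.
cos H₀ = −tan(-20.3°) tan(-22.907°) = -0.1563, H₀ = 1.7278 rad.
Bracket: H₀ sin φ sin δ + cos φ cos δ sin H₀ = 1.7278×-0.34694×-0.38924 + 0.93789×0.92114×0.98771 = 0.233327 + 0.853310 = 1.086637.
Q̄ = (S₀/π) × [bracket] = (1361/π) × 1.086637 = 470.8 W/m².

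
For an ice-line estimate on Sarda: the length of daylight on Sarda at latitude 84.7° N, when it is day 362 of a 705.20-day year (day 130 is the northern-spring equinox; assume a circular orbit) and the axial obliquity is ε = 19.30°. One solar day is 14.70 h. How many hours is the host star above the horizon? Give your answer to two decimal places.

14.70 h

Solar longitude: L_s = 360° × (362 − 130)/705.20 = 118.434°.
sin δ = sin 19.30° × sin 118.434° = 0.29064, so δ = +16.896°.
Sunrise equation: cos h₀ = −tan ϕ · tan δ = -3.2744 ≤ −1, so the host star never sets (polar day) and h₀ = π.
Daylight = 2h₀/(2π) × 14.70 h = (3.1416/π) × 14.70 = 14.70 h.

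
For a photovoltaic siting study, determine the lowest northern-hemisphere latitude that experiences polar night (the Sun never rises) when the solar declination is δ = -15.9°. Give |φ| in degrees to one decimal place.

|φ| = 74.1°

Polar night requires cos H₀ = −tan φ tan δ ≥ 1, i.e. tan φ tan δ ≤ −1.
The boundary is |tan φ| · |tan δ| = 1, so |φ| = 90° − |δ| = 90° − 15.9° = 74.1° in the northern hemisphere.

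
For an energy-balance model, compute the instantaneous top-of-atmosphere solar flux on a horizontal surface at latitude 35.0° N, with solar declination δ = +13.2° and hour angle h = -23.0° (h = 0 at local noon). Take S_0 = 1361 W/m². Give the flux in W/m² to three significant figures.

cos θ_z = sin ϕ sin δ + cos ϕ cos δ cos h = 0.130977 + 0.734111 = 0.865088.
Flux = S_0 · cos θ_z = 1361 × 0.865088 = 1177 W/m².

1.18e+03 W/m²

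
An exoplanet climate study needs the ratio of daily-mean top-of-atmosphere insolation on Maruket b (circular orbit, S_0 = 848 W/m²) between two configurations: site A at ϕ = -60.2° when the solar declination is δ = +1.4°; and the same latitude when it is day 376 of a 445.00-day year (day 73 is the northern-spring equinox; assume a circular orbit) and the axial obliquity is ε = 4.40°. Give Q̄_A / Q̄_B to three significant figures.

Q̄_A / Q̄_B ≈ 0.781

— Configuration A (ϕ=-60.2°):
cos h₀ = −tan(-60.2°) tan(+1.400°) = 0.0427, h₀ = 1.5281 rad.
Bracket: h₀ sin ϕ sin δ + cos ϕ cos δ sin h₀ = 1.5281×-0.86777×0.02443 + 0.49697×0.99970×0.99909 = -0.032395 + 0.496369 = 0.463974.
Q̄ = (S_0/π) × [bracket] = (848/π) × 0.463974 = 125.24 W/m².
— Configuration B (ϕ=-60.2°):
Solar longitude: L_s = 360° × (376 − 73)/445.00 = 245.124°.
sin δ = sin 4.40° × sin 245.124° = -0.06960, so δ = -3.991°.
cos h₀ = −tan(-60.2°) tan(-3.991°) = -0.1218, h₀ = 1.6929 rad.
Bracket: h₀ sin ϕ sin δ + cos ϕ cos δ sin h₀ = 1.6929×-0.86777×-0.06960 + 0.49697×0.99757×0.99255 = 0.102246 + 0.492069 = 0.594315.
Q̄ = (S_0/π) × [bracket] = (848/π) × 0.594315 = 160.42 W/m².
Ratio Q̄_A / Q̄_B = 125.24 / 160.42 = 0.7807.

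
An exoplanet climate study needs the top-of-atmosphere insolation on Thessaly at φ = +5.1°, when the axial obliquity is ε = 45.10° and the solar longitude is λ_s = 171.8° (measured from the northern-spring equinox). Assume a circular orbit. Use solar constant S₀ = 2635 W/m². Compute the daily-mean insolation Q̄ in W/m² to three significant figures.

Q̄ ≈ 843 W/m²

Solar declination: sin δ = sin ε · sin λ_s = sin 45.10° × sin 171.8° = 0.10103, so δ = +5.798°.
cos H₀ = −tan(+5.1°) tan(+5.798°) = -0.0091, H₀ = 1.5799 rad.
Bracket: H₀ sin φ sin δ + cos φ cos δ sin H₀ = 1.5799×0.08889×0.10103 + 0.99604×0.99488×0.99996 = 0.014188 + 0.990901 = 1.005089.
Q̄ = (S₀/π) × [bracket] = (2635/π) × 1.005089 = 843.0 W/m².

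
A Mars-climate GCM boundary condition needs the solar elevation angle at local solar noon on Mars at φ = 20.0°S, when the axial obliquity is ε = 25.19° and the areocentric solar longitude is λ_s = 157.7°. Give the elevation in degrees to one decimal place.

60.7°

sin δ = sin 25.19° × sin 157.7° = 0.16150, so δ = +9.294°.
At local noon the hour angle is zero, so the zenith angle equals |φ − δ| = |-20.0° − (+9.294°)| = 29.294°.
Elevation = 90° − 29.294° = 60.7°.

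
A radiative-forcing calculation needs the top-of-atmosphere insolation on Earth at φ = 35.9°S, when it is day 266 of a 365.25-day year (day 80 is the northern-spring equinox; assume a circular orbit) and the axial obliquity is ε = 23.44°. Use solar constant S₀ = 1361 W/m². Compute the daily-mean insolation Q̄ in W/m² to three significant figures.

Solar longitude: λ_s = 360° × (266 − 80)/365.25 = 183.326°.
sin δ = sin 23.44° × sin 183.326° = -0.02308, so δ = -1.323°.
cos H₀ = −tan(-35.9°) tan(-1.323°) = -0.0167, H₀ = 1.5875 rad.
Bracket: H₀ sin φ sin δ + cos φ cos δ sin H₀ = 1.5875×-0.58637×-0.02308 + 0.81004×0.99973×0.99986 = 0.021484 + 0.809708 = 0.831192.
Q̄ = (S₀/π) × [bracket] = (1361/π) × 0.831192 = 360.1 W/m².

Q̄ ≈ 360 W/m²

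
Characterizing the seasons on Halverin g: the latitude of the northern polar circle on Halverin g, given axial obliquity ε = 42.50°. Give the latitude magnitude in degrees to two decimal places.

47.50°

The polar circle is the lowest latitude that experiences at least one full rotation of continuous daylight at the northern-summer solstice; it lies at |ϕ| = 90° − ε = 90° − 42.50° = 47.50°.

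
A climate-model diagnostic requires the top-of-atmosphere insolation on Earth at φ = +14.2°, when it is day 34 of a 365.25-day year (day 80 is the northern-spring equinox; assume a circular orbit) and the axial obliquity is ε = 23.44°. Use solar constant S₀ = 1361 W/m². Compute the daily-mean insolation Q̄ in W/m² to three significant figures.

Q̄ ≈ 357 W/m²

Solar longitude: λ_s = 360° × (34 − 80)/365.25 = -45.339°, i.e. -45.339° + 360° = 314.661°.
sin δ = sin 23.44° × sin 314.661° = -0.28294, so δ = -16.436°.
cos H₀ = −tan(+14.2°) tan(-16.436°) = 0.0746, H₀ = 1.4961 rad.
Bracket: H₀ sin φ sin δ + cos φ cos δ sin H₀ = 1.4961×0.24531×-0.28294 + 0.96945×0.95914×0.99721 = -0.103841 + 0.927244 = 0.823403.
Q̄ = (S₀/π) × [bracket] = (1361/π) × 0.823403 = 356.7 W/m².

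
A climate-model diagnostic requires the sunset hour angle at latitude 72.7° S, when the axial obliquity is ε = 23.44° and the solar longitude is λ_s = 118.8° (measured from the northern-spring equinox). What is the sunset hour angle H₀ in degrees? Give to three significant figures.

Solar declination: sin δ = sin ε · sin λ_s = sin 23.44° × sin 118.8° = 0.34858, so δ = +20.401°.
cos H₀ = −tan φ · tan δ = 1.1941 ≥ 1, so the Sun never rises (polar night) and H₀ = 0.

H₀ = 0.00°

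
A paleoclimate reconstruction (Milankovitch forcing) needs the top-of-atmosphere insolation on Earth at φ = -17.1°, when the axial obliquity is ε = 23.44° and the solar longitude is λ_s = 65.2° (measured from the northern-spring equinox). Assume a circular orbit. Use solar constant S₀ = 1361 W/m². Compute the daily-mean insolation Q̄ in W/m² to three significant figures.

Q̄ ≈ 317 W/m²

Solar declination: sin δ = sin ε · sin λ_s = sin 23.44° × sin 65.2° = 0.36110, so δ = +21.168°.
cos H₀ = −tan(-17.1°) tan(+21.168°) = 0.1191, H₀ = 1.4514 rad.
Bracket: H₀ sin φ sin δ + cos φ cos δ sin H₀ = 1.4514×-0.29404×0.36110 + 0.95579×0.93253×0.99288 = -0.154107 + 0.884957 = 0.730850.
Q̄ = (S₀/π) × [bracket] = (1361/π) × 0.730850 = 316.6 W/m².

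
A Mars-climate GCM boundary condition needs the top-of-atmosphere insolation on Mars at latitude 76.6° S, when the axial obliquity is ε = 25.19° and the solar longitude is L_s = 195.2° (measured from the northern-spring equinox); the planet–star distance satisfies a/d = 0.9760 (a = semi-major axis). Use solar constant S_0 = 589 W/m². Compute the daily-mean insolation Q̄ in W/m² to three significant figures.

Solar declination: sin δ = sin ε · sin L_s = sin 25.19° × sin 195.2° = -0.11159, so δ = -6.407°.
cos h₀ = −tan(-76.6°) tan(-6.407°) = -0.4714, h₀ = 2.0616 rad.
Bracket: h₀ sin ϕ sin δ + cos ϕ cos δ sin h₀ = 2.0616×-0.97278×-0.11159 + 0.23175×0.99375×0.88194 = 0.223792 + 0.203112 = 0.426904.
Inverse-square distance factor (a/d)² = 0.9760² = 0.952576.
Q̄ = (S_0/π) × 0.952576 × [bracket] = (589/π) × 0.952576 × 0.426904 = 76.24 W/m².

Q̄ ≈ 76.2 W/m²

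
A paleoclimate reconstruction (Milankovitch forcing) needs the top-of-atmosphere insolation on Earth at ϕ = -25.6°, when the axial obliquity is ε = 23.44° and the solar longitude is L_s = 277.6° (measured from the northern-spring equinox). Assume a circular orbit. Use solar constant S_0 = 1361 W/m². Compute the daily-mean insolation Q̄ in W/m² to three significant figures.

Q̄ ≈ 483 W/m²

Solar declination: sin δ = sin ε · sin L_s = sin 23.44° × sin 277.6° = -0.39429, so δ = -23.222°.
cos h₀ = −tan(-25.6°) tan(-23.222°) = -0.2056, h₀ = 1.7778 rad.
Bracket: h₀ sin ϕ sin δ + cos ϕ cos δ sin h₀ = 1.7778×-0.43209×-0.39429 + 0.90183×0.91898×0.97864 = 0.302882 + 0.811061 = 1.113943.
Q̄ = (S_0/π) × [bracket] = (1361/π) × 1.113943 = 482.6 W/m².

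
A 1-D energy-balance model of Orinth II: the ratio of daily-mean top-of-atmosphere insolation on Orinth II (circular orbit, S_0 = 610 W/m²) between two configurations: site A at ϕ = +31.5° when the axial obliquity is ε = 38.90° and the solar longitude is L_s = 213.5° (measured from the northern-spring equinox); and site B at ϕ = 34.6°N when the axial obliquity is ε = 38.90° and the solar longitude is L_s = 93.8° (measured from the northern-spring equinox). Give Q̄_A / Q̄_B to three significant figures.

Q̄_A / Q̄_B ≈ 0.412

— Configuration A (ϕ=+31.5°):
Solar declination: sin δ = sin ε · sin L_s = sin 38.90° × sin 213.5° = -0.34660, so δ = -20.279°.
cos h₀ = −tan(+31.5°) tan(-20.279°) = 0.2264, h₀ = 1.3424 rad.
Bracket: h₀ sin ϕ sin δ + cos ϕ cos δ sin h₀ = 1.3424×0.52250×-0.34660 + 0.85264×0.93801×0.97403 = -0.243107 + 0.779014 = 0.535907.
Q̄ = (S_0/π) × [bracket] = (610/π) × 0.535907 = 104.06 W/m².
— Configuration B (ϕ=+34.6°):
Solar declination: sin δ = sin ε · sin L_s = sin 38.90° × sin 93.8° = 0.62658, so δ = +38.798°.
cos h₀ = −tan(+34.6°) tan(+38.798°) = -0.5546, h₀ = 2.1587 rad.
Bracket: h₀ sin ϕ sin δ + cos ϕ cos δ sin h₀ = 2.1587×0.56784×0.62658 + 0.82314×0.77936×0.83210 = 0.768059 + 0.533811 = 1.301870.
Q̄ = (S_0/π) × [bracket] = (610/π) × 1.301870 = 252.78 W/m².
Ratio Q̄_A / Q̄_B = 104.06 / 252.78 = 0.4117.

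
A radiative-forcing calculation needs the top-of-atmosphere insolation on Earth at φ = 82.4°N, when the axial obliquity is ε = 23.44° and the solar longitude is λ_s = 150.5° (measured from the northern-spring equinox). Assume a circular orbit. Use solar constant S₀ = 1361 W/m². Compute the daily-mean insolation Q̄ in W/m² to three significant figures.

Q̄ ≈ 264 W/m²

Solar declination: sin δ = sin ε · sin λ_s = sin 23.44° × sin 150.5° = 0.19588, so δ = +11.296°.
cos H₀ = −tan(+82.4°) tan(+11.296°) = -1.4971 ≤ −1 ⇒ polar day, H₀ = π.
Bracket: H₀ sin φ sin δ + cos φ cos δ sin H₀ = 3.1416×0.99122×0.19588 + 0.13226×0.98063×0.00000 = 0.609974 + 0.000000 = 0.609974.
Q̄ = (S₀/π) × [bracket] = (1361/π) × 0.609974 = 264.3 W/m².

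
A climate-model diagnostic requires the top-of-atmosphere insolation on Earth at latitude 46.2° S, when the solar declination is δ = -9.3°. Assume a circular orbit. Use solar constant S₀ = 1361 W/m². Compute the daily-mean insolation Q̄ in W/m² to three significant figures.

cos H₀ = −tan(-46.2°) tan(-9.300°) = -0.1708, H₀ = 1.7424 rad.
Bracket: H₀ sin φ sin δ + cos φ cos δ sin H₀ = 1.7424×-0.72176×-0.16160 + 0.69214×0.98686×0.98531 = 0.203227 + 0.673011 = 0.876238.
Q̄ = (S₀/π) × [bracket] = (1361/π) × 0.876238 = 379.6 W/m².

Q̄ ≈ 380 W/m²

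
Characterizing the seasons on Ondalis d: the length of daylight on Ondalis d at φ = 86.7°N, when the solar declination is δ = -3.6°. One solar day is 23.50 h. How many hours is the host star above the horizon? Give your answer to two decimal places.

0.00 h

cos H₀ = −tan φ · tan δ = 1.0911 ≥ 1, so the host star never rises (polar night) and H₀ = 0.
Daylight = 2H₀/(2π) × 23.50 h = (0.0000/π) × 23.50 = 0.00 h.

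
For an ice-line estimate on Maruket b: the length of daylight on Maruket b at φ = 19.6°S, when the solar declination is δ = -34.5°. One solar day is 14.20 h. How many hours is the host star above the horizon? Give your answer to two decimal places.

cos H₀ = −tan φ · tan δ = −tan(-19.6°) × tan(-34.500°) = -0.2447, so H₀ = 1.8180 rad = 104.17°.
Daylight = 2H₀/(2π) × 14.20 h = (1.8180/π) × 14.20 = 8.22 h.

8.22 h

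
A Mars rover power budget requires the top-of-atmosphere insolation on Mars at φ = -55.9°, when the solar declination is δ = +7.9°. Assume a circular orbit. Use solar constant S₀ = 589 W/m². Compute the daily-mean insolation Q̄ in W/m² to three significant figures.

Q̄ ≈ 72.8 W/m²

cos H₀ = −tan(-55.9°) tan(+7.900°) = 0.2049, H₀ = 1.3644 rad.
Bracket: H₀ sin φ sin δ + cos φ cos δ sin H₀ = 1.3644×-0.82806×0.13744 + 0.56064×0.99051×0.97877 = -0.155280 + 0.543530 = 0.388250.
Q̄ = (S₀/π) × [bracket] = (589/π) × 0.388250 = 72.79 W/m².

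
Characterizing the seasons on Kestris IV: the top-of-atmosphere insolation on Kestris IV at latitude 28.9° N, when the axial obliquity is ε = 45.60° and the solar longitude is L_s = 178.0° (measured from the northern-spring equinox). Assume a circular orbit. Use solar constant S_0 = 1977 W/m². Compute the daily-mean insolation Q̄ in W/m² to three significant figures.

Q̄ ≈ 563 W/m²

Solar declination: sin δ = sin ε · sin L_s = sin 45.60° × sin 178.0° = 0.02493, so δ = +1.429°.
cos h₀ = −tan(+28.9°) tan(+1.429°) = -0.0138, h₀ = 1.5846 rad.
Bracket: h₀ sin ϕ sin δ + cos ϕ cos δ sin h₀ = 1.5846×0.48328×0.02493 + 0.87546×0.99969×0.99991 = 0.019092 + 0.875110 = 0.894202.
Q̄ = (S_0/π) × [bracket] = (1977/π) × 0.894202 = 562.7 W/m².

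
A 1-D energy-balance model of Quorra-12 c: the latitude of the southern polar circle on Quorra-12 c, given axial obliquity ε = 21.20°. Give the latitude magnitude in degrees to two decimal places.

The polar circle is the lowest latitude that experiences at least one full rotation of continuous darkness at the northern-summer solstice; it lies at |ϕ| = 90° − ε = 90° − 21.20° = 68.80°.

68.80°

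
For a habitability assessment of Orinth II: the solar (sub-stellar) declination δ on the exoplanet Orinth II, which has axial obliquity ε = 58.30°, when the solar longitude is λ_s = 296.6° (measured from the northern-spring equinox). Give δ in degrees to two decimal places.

sin δ = sin ε · sin λ_s = sin 58.30° × sin 296.6° = -0.760756.
δ = arcsin(-0.760756) = -49.53°.

δ = -49.53°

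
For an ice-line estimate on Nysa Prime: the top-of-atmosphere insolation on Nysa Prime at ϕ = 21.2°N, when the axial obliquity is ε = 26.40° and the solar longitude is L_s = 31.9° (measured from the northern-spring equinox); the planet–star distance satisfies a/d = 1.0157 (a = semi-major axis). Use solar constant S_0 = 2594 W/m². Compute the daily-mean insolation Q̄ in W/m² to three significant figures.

Solar declination: sin δ = sin ε · sin L_s = sin 26.40° × sin 31.9° = 0.23496, so δ = +13.589°.
cos h₀ = −tan(+21.2°) tan(+13.589°) = -0.0938, h₀ = 1.6647 rad.
Bracket: h₀ sin ϕ sin δ + cos ϕ cos δ sin h₀ = 1.6647×0.36162×0.23496 + 0.93232×0.97200×0.99559 = 0.141443 + 0.902219 = 1.043662.
Inverse-square distance factor (a/d)² = 1.0157² = 1.031646.
Q̄ = (S_0/π) × 1.031646 × [bracket] = (2594/π) × 1.031646 × 1.043662 = 889.0 W/m².

Q̄ ≈ 889 W/m²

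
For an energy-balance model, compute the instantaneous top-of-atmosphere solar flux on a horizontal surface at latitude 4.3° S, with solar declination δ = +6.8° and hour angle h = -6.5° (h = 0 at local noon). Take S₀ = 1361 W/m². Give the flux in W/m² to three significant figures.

1.33e+03 W/m²

cos θ_z = sin φ sin δ + cos φ cos δ cos h = -0.008878 + 0.983805 = 0.974927.
Flux = S₀ · cos θ_z = 1361 × 0.974927 = 1327 W/m².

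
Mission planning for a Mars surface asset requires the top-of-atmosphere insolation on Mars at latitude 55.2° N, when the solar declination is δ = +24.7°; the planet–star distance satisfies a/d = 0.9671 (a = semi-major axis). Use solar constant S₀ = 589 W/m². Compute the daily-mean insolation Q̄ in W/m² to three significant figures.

Q̄ ≈ 206 W/m²

cos H₀ = −tan(+55.2°) tan(+24.700°) = -0.6618, H₀ = 2.2940 rad.
Bracket: H₀ sin φ sin δ + cos φ cos δ sin H₀ = 2.2940×0.82115×0.41787 + 0.57071×0.90851×0.74970 = 0.787149 + 0.388716 = 1.175865.
Inverse-square distance factor (a/d)² = 0.9671² = 0.935282.
Q̄ = (S₀/π) × 0.935282 × [bracket] = (589/π) × 0.935282 × 1.175865 = 206.2 W/m².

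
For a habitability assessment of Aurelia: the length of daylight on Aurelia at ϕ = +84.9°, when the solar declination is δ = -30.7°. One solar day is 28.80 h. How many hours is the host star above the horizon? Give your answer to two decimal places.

0.00 h

cos h₀ = −tan ϕ · tan δ = 6.6529 ≥ 1, so the host star never rises (polar night) and h₀ = 0.
Daylight = 2h₀/(2π) × 28.80 h = (0.0000/π) × 28.80 = 0.00 h.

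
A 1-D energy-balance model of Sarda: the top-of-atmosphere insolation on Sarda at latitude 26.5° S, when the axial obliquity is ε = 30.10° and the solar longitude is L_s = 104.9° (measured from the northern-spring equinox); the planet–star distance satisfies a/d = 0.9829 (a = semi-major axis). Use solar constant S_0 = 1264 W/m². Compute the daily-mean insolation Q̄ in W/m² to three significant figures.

Solar declination: sin δ = sin ε · sin L_s = sin 30.10° × sin 104.9° = 0.48465, so δ = +28.989°.
cos h₀ = −tan(-26.5°) tan(+28.989°) = 0.2762, h₀ = 1.2909 rad.
Bracket: h₀ sin ϕ sin δ + cos ϕ cos δ sin h₀ = 1.2909×-0.44620×0.48465 + 0.89493×0.87471×0.96109 = -0.279158 + 0.752345 = 0.473187.
Inverse-square distance factor (a/d)² = 0.9829² = 0.966092.
Q̄ = (S_0/π) × 0.966092 × [bracket] = (1264/π) × 0.966092 × 0.473187 = 183.9 W/m².

Q̄ ≈ 184 W/m²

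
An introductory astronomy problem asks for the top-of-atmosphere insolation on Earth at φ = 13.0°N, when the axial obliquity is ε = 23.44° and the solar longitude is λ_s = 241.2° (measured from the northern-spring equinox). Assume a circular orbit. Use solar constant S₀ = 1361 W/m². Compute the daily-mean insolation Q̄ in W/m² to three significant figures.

Solar declination: sin δ = sin ε · sin λ_s = sin 23.44° × sin 241.2° = -0.34858, so δ = -20.401°.
cos H₀ = −tan(+13.0°) tan(-20.401°) = 0.0859, H₀ = 1.4848 rad.
Bracket: H₀ sin φ sin δ + cos φ cos δ sin H₀ = 1.4848×0.22495×-0.34858 + 0.97437×0.93728×0.99631 = -0.116428 + 0.909888 = 0.793460.
Q̄ = (S₀/π) × [bracket] = (1361/π) × 0.793460 = 343.7 W/m².

Q̄ ≈ 344 W/m²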